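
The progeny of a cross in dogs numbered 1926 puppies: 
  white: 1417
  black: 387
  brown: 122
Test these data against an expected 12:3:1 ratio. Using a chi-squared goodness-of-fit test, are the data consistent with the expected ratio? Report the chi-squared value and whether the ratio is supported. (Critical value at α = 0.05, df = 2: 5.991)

2.399; consistent

Total ratio parts = 16. Expected numbers out of 1926:
  white: 1926 × 12/16 = 1444.5
  black: 1926 × 3/16 = 361.125
  brown: 1926 × 1/16 = 120.375
χ² = Σ (O − E)² / E
  white: (1417 − 1444.5)² / 1444.5 = 0.5235
  black: (387 − 361.125)² / 361.125 = 1.8540
  brown: (122 − 120.375)² / 120.375 = 0.0219
χ² = 0.5235 + 1.8540 + 0.0219 = 2.3994 ≈ 2.399
Degrees of freedom = 3 − 1 = 2; critical value at α = 0.05 is 5.991.
Since 2.399 < 5.991, we fail to reject the null hypothesis — the data are consistent with the 12:3:1 ratio.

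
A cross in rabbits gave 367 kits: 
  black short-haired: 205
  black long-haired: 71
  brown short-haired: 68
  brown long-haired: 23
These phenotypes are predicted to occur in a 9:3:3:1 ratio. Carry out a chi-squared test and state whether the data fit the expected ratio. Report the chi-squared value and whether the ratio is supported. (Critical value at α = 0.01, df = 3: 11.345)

Total ratio parts = 16. Expected numbers out of 367:
  black short-haired: 367 × 9/16 = 206.4375
  black long-haired: 367 × 3/16 = 68.8125
  brown short-haired: 367 × 3/16 = 68.8125
  brown long-haired: 367 × 1/16 = 22.9375
χ² = Σ (O − E)² / E
  black short-haired: (205 − 206.4375)² / 206.4375 = 0.0100
  black long-haired: (71 − 68.8125)² / 68.8125 = 0.0695
  brown short-haired: (68 − 68.8125)² / 68.8125 = 0.0096
  brown long-haired: (23 − 22.9375)² / 22.9375 = 0.0002
χ² = 0.0100 + 0.0695 + 0.0096 + 0.0002 = 0.0893 ≈ 0.089
Degrees of freedom = 4 − 1 = 3; critical value at α = 0.01 is 11.345.
Since 0.089 < 11.345, we fail to reject the null hypothesis — the data are consistent with the 9:3:3:1 ratio.

0.089; consistent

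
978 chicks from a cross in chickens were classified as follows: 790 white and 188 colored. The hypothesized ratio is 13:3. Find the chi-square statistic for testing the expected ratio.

0.144

The 13:3 ratio has 16 parts, so with N = 978 the expected counts are:
  white: 978 × 13/16 = 794.625
  colored: 978 × 3/16 = 183.375
χ² = Σ (O − E)² / E
  white: (790 − 794.625)² / 794.625 = 0.0269
  colored: (188 − 183.375)² / 183.375 = 0.1166
χ² = 0.0269 + 0.1166 = 0.1435 ≈ 0.144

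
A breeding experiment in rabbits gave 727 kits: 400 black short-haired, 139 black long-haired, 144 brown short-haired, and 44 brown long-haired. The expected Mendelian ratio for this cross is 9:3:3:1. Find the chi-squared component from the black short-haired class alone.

0.195

Expected counts for N = 727 under a 9:3:3:1 ratio (total parts = 16):
  black short-haired: 727 × 9/16 = 408.9375
  black long-haired: 727 × 3/16 = 136.3125
  brown short-haired: 727 × 3/16 = 136.3125
  brown long-haired: 727 × 1/16 = 45.4375
Contribution of black short-haired: (400 − 408.9375)² / 408.9375 = 0.1953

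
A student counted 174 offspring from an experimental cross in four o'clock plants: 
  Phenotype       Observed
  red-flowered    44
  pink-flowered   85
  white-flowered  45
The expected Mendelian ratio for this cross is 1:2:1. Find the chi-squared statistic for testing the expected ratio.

0.103

Total ratio parts = 4. Expected numbers out of 174:
  red-flowered: 174 × 1/4 = 43.5
  pink-flowered: 174 × 2/4 = 87
  white-flowered: 174 × 1/4 = 43.5
χ² = Σ (O − E)² / E
  red-flowered: (44 − 43.5)² / 43.5 = 0.0057
  pink-flowered: (85 − 87)² / 87 = 0.0460
  white-flowered: (45 − 43.5)² / 43.5 = 0.0517
χ² = 0.0057 + 0.0460 + 0.0517 = 0.1034 ≈ 0.103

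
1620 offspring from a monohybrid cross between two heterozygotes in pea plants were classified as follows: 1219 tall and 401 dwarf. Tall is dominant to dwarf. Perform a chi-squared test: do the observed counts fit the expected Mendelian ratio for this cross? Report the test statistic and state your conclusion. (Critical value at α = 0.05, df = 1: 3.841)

For a monohybrid cross between heterozygotes with complete dominance, the expected phenotypic ratio is 3:1.
Under the 3:1 hypothesis (Σ ratio = 4, N = 1620):
  tall: 1620 × 3/4 = 1215
  dwarf: 1620 × 1/4 = 405
χ² = Σ (O − E)² / E
  tall: (1219 − 1215)² / 1215 = 0.0132
  dwarf: (401 − 405)² / 405 = 0.0395
χ² = 0.0132 + 0.0395 = 0.0527 ≈ 0.053
Degrees of freedom = 2 − 1 = 1; critical value at α = 0.05 is 3.841.
Since 0.053 < 3.841, we fail to reject the null hypothesis — the data are consistent with the 3:1 ratio.

0.053; consistent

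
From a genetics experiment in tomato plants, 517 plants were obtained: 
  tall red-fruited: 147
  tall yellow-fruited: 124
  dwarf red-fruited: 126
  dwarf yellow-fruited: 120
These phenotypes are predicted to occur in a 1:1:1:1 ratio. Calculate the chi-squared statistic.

Expected counts for N = 517 under a 1:1:1:1 ratio (total parts = 4):
  tall red-fruited: 517 × 1/4 = 129.25
  tall yellow-fruited: 517 × 1/4 = 129.25
  dwarf red-fruited: 517 × 1/4 = 129.25
  dwarf yellow-fruited: 517 × 1/4 = 129.25
χ² = Σ (O − E)² / E
  tall red-fruited: (147 − 129.25)² / 129.25 = 2.4376
  tall yellow-fruited: (124 − 129.25)² / 129.25 = 0.2132
  dwarf red-fruited: (126 − 129.25)² / 129.25 = 0.0817
  dwarf yellow-fruited: (120 − 129.25)² / 129.25 = 0.6620
χ² = 2.4376 + 0.2132 + 0.0817 + 0.6620 = 3.3945 ≈ 3.395

3.395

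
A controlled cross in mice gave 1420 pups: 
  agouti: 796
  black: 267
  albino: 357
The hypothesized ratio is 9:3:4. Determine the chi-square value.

0.023

Under the 9:3:4 hypothesis (Σ ratio = 16, N = 1420):
  agouti: 1420 × 9/16 = 798.75
  black: 1420 × 3/16 = 266.25
  albino: 1420 × 4/16 = 355
χ² = Σ (O − E)² / E
  agouti: (796 − 798.75)² / 798.75 = 0.0095
  black: (267 − 266.25)² / 266.25 = 0.0021
  albino: (357 − 355)² / 355 = 0.0113
χ² = 0.0095 + 0.0021 + 0.0113 = 0.0229 ≈ 0.023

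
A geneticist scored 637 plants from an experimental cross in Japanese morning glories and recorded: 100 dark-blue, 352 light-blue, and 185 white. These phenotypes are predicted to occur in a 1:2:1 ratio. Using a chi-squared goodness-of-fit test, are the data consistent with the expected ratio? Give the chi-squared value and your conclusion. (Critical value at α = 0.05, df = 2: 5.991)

29.732; not consistent

Expected counts for N = 637 under a 1:2:1 ratio (total parts = 4):
  dark-blue: 637 × 1/4 = 159.25
  light-blue: 637 × 2/4 = 318.5
  white: 637 × 1/4 = 159.25
χ² = Σ (O − E)² / E
  dark-blue: (100 − 159.25)² / 159.25 = 22.0443
  light-blue: (352 − 318.5)² / 318.5 = 3.5235
  white: (185 − 159.25)² / 159.25 = 4.1637
χ² = 22.0443 + 3.5235 + 4.1637 = 29.7315 ≈ 29.732
Degrees of freedom = 3 − 1 = 2; critical value at α = 0.05 is 5.991.
Since 29.732 > 5.991, we reject the null hypothesis — the data do not fit the 1:2:1 ratio.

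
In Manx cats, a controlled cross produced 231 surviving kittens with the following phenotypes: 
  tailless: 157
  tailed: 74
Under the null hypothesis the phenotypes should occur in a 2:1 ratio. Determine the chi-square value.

0.175

Expected counts for N = 231 under a 2:1 ratio (total parts = 3):
  tailless: 231 × 2/3 = 154
  tailed: 231 × 1/3 = 77
χ² = Σ (O − E)² / E
  tailless: (157 − 154)² / 154 = 0.0584
  tailed: (74 − 77)² / 77 = 0.1169
χ² = 0.0584 + 0.1169 = 0.1753 ≈ 0.175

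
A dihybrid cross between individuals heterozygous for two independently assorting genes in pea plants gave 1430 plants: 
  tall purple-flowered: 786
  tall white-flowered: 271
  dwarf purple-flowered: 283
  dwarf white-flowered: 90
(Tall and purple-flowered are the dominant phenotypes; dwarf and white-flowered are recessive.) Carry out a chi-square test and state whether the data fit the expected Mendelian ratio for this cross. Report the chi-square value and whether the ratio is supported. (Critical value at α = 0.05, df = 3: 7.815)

A dihybrid F₂ with independent assortment and complete dominance at both loci gives a 9:3:3:1 phenotypic ratio.
Expected counts for N = 1430 under a 9:3:3:1 ratio (total parts = 16):
  tall purple-flowered: 1430 × 9/16 = 804.375
  tall white-flowered: 1430 × 3/16 = 268.125
  dwarf purple-flowered: 1430 × 3/16 = 268.125
  dwarf white-flowered: 1430 × 1/16 = 89.375
χ² = Σ (O − E)² / E
  tall purple-flowered: (786 − 804.375)² / 804.375 = 0.4198
  tall white-flowered: (271 − 268.125)² / 268.125 = 0.0308
  dwarf purple-flowered: (283 − 268.125)² / 268.125 = 0.8252
  dwarf white-flowered: (90 − 89.375)² / 89.375 = 0.0044
χ² = 0.4198 + 0.0308 + 0.8252 + 0.0044 = 1.2802 ≈ 1.280
Degrees of freedom = 4 − 1 = 3; critical value at α = 0.05 is 7.815.
Since 1.280 < 7.815, we fail to reject the null hypothesis — the data are consistent with the 9:3:3:1 ratio.

1.280; consistent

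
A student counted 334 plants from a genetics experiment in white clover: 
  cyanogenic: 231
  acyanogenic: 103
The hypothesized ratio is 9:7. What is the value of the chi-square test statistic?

22.626

Expected counts for N = 334 under a 9:7 ratio (total parts = 16):
  cyanogenic: 334 × 9/16 = 187.875
  acyanogenic: 334 × 7/16 = 146.125
χ² = Σ (O − E)² / E
  cyanogenic: (231 − 187.875)² / 187.875 = 9.8990
  acyanogenic: (103 − 146.125)² / 146.125 = 12.7272
χ² = 9.8990 + 12.7272 = 22.6262 ≈ 22.626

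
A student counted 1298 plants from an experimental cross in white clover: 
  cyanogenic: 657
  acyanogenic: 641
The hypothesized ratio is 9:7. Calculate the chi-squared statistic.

Expected counts for N = 1298 under a 9:7 ratio (total parts = 16):
  cyanogenic: 1298 × 9/16 = 730.125
  acyanogenic: 1298 × 7/16 = 567.875
χ² = Σ (O − E)² / E
  cyanogenic: (657 − 730.125)² / 730.125 = 7.3238
  acyanogenic: (641 − 567.875)² / 567.875 = 9.4163
χ² = 7.3238 + 9.4163 = 16.7401 ≈ 16.740

16.740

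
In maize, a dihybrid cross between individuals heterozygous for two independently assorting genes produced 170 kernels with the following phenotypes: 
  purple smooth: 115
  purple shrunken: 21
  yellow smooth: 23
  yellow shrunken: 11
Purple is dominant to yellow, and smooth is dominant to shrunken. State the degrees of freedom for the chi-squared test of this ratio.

A dihybrid F₂ with independent assortment and complete dominance at both loci gives a 9:3:3:1 phenotypic ratio.
A goodness-of-fit test with 4 phenotype classes has df = 4 − 1 = 3.

3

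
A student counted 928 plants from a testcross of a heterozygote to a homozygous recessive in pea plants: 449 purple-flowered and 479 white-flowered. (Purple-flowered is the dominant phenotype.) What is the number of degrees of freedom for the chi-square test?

1

A testcross of a heterozygote (Aa × aa) gives a 1:1 phenotypic ratio.
A goodness-of-fit test with 2 phenotype classes has df = 2 − 1 = 1.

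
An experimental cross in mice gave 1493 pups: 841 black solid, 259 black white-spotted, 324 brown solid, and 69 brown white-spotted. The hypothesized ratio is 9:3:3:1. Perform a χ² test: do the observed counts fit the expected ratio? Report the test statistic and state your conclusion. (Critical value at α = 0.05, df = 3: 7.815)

14.838; not consistent

Under the 9:3:3:1 hypothesis (Σ ratio = 16, N = 1493):
  black solid: 1493 × 9/16 = 839.8125
  black white-spotted: 1493 × 3/16 = 279.9375
  brown solid: 1493 × 3/16 = 279.9375
  brown white-spotted: 1493 × 1/16 = 93.3125
χ² = Σ (O − E)² / E
  black solid: (841 − 839.8125)² / 839.8125 = 0.0017
  black white-spotted: (259 − 279.9375)² / 279.9375 = 1.5660
  brown solid: (324 − 279.9375)² / 279.9375 = 6.9355
  brown white-spotted: (69 − 93.3125)² / 93.3125 = 6.3346
χ² = 0.0017 + 1.5660 + 6.9355 + 6.3346 = 14.8378 ≈ 14.838
Degrees of freedom = 4 − 1 = 3; critical value at α = 0.05 is 7.815.
Since 14.838 > 7.815, we reject the null hypothesis — the data do not fit the 9:3:3:1 ratio.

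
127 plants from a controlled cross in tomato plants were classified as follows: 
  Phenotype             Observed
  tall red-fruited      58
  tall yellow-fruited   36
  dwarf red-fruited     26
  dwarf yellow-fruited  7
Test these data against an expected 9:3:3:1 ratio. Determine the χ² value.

9.077

Under the 9:3:3:1 hypothesis (Σ ratio = 16, N = 127):
  tall red-fruited: 127 × 9/16 = 71.4375
  tall yellow-fruited: 127 × 3/16 = 23.8125
  dwarf red-fruited: 127 × 3/16 = 23.8125
  dwarf yellow-fruited: 127 × 1/16 = 7.9375
χ² = Σ (O − E)² / E
  tall red-fruited: (58 − 71.4375)² / 71.4375 = 2.5276
  tall yellow-fruited: (36 − 23.8125)² / 23.8125 = 6.2377
  dwarf red-fruited: (26 − 23.8125)² / 23.8125 = 0.2010
  dwarf yellow-fruited: (7 − 7.9375)² / 7.9375 = 0.1107
χ² = 2.5276 + 6.2377 + 0.2010 + 0.1107 = 9.077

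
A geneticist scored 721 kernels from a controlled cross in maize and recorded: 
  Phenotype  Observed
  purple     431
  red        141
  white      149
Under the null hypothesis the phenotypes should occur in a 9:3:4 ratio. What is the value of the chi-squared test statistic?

7.263

The 9:3:4 ratio has 16 parts, so with N = 721 the expected counts are:
  purple: 721 × 9/16 = 405.5625
  red: 721 × 3/16 = 135.1875
  white: 721 × 4/16 = 180.25
χ² = Σ (O − E)² / E
  purple: (431 − 405.5625)² / 405.5625 = 1.5955
  red: (141 − 135.1875)² / 135.1875 = 0.2499
  white: (149 − 180.25)² / 180.25 = 5.4178
χ² = 1.5955 + 0.2499 + 5.4178 = 7.2632 ≈ 7.263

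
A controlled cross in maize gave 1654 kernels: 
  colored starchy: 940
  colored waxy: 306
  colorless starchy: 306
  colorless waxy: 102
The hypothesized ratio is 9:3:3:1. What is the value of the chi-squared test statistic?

Under the 9:3:3:1 hypothesis (Σ ratio = 16, N = 1654):
  colored starchy: 1654 × 9/16 = 930.375
  colored waxy: 1654 × 3/16 = 310.125
  colorless starchy: 1654 × 3/16 = 310.125
  colorless waxy: 1654 × 1/16 = 103.375
χ² = Σ (O − E)² / E
  colored starchy: (940 − 930.375)² / 930.375 = 0.0996
  colored waxy: (306 − 310.125)² / 310.125 = 0.0549
  colorless starchy: (306 − 310.125)² / 310.125 = 0.0549
  colorless waxy: (102 − 103.375)² / 103.375 = 0.0183
χ² = 0.0996 + 0.0549 + 0.0549 + 0.0183 = 0.2277 ≈ 0.228

0.228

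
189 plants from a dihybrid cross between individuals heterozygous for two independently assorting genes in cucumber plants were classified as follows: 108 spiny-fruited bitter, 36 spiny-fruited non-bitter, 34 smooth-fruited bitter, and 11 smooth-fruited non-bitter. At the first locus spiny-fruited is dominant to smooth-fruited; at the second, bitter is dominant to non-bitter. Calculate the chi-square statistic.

0.150

A dihybrid F₂ with independent assortment and complete dominance at both loci gives a 9:3:3:1 phenotypic ratio.
Expected counts for N = 189 under a 9:3:3:1 ratio (total parts = 16):
  spiny-fruited bitter: 189 × 9/16 = 106.3125
  spiny-fruited non-bitter: 189 × 3/16 = 35.4375
  smooth-fruited bitter: 189 × 3/16 = 35.4375
  smooth-fruited non-bitter: 189 × 1/16 = 11.8125
χ² = Σ (O − E)² / E
  spiny-fruited bitter: (108 − 106.3125)² / 106.3125 = 0.0268
  spiny-fruited non-bitter: (36 − 35.4375)² / 35.4375 = 0.0089
  smooth-fruited bitter: (34 − 35.4375)² / 35.4375 = 0.0583
  smooth-fruited non-bitter: (11 − 11.8125)² / 11.8125 = 0.0559
χ² = 0.0268 + 0.0089 + 0.0583 + 0.0559 = 0.1499 ≈ 0.150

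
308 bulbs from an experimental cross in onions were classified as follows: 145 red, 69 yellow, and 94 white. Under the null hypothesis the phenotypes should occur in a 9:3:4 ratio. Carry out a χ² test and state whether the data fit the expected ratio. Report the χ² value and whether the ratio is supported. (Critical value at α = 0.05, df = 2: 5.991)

10.551; not consistent

Under the 9:3:4 hypothesis (Σ ratio = 16, N = 308):
  red: 308 × 9/16 = 173.25
  yellow: 308 × 3/16 = 57.75
  white: 308 × 4/16 = 77
χ² = Σ (O − E)² / E
  red: (145 − 173.25)² / 173.25 = 4.6064
  yellow: (69 − 57.75)² / 57.75 = 2.1916
  white: (94 − 77)² / 77 = 3.7532
χ² = 4.6064 + 2.1916 + 3.7532 = 10.5512 ≈ 10.551
Degrees of freedom = 3 − 1 = 2; critical value at α = 0.05 is 5.991.
Since 10.551 > 5.991, we reject the null hypothesis — the data do not fit the 9:3:4 ratio.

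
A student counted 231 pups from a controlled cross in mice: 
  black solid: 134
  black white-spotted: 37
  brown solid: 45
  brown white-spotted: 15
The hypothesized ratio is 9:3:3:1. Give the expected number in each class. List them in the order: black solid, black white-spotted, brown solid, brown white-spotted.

The 9:3:3:1 ratio has 16 parts, so with N = 231 the expected counts are:
  black solid: 231 × 9/16 = 129.9375
  black white-spotted: 231 × 3/16 = 43.3125
  brown solid: 231 × 3/16 = 43.3125
  brown white-spotted: 231 × 1/16 = 14.4375

129.9375, 43.3125, 43.3125, 14.4375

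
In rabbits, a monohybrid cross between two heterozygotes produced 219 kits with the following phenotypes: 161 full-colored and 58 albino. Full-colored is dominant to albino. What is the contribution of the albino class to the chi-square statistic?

0.193

For a monohybrid cross between heterozygotes with complete dominance, the expected phenotypic ratio is 3:1.
Under the 3:1 hypothesis (Σ ratio = 4, N = 219):
  full-colored: 219 × 3/4 = 164.25
  albino: 219 × 1/4 = 54.75
Contribution of albino: (58 − 54.75)² / 54.75 = 0.1929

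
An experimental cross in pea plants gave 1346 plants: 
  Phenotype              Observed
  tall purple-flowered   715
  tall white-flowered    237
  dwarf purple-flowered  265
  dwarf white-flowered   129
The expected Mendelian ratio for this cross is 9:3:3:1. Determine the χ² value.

27.850

Expected counts for N = 1346 under a 9:3:3:1 ratio (total parts = 16):
  tall purple-flowered: 1346 × 9/16 = 757.125
  tall white-flowered: 1346 × 3/16 = 252.375
  dwarf purple-flowered: 1346 × 3/16 = 252.375
  dwarf white-flowered: 1346 × 1/16 = 84.125
χ² = Σ (O − E)² / E
  tall purple-flowered: (715 − 757.125)² / 757.125 = 2.3438
  tall white-flowered: (237 − 252.375)² / 252.375 = 0.9367
  dwarf purple-flowered: (265 − 252.375)² / 252.375 = 0.6316
  dwarf white-flowered: (129 − 84.125)² / 84.125 = 23.9378
χ² = 2.3438 + 0.9367 + 0.6316 + 23.9378 = 27.8499 ≈ 27.850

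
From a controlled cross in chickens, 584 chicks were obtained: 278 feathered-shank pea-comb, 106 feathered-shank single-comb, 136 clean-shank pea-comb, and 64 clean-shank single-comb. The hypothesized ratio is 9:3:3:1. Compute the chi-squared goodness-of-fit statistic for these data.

Expected counts for N = 584 under a 9:3:3:1 ratio (total parts = 16):
  feathered-shank pea-comb: 584 × 9/16 = 328.5
  feathered-shank single-comb: 584 × 3/16 = 109.5
  clean-shank pea-comb: 584 × 3/16 = 109.5
  clean-shank single-comb: 584 × 1/16 = 36.5
χ² = Σ (O − E)² / E
  feathered-shank pea-comb: (278 − 328.5)² / 328.5 = 7.7633
  feathered-shank single-comb: (106 − 109.5)² / 109.5 = 0.1119
  clean-shank pea-comb: (136 − 109.5)² / 109.5 = 6.4132
  clean-shank single-comb: (64 − 36.5)² / 36.5 = 20.7192
χ² = 7.7633 + 0.1119 + 6.4132 + 20.7192 = 35.0076 ≈ 35.008

35.008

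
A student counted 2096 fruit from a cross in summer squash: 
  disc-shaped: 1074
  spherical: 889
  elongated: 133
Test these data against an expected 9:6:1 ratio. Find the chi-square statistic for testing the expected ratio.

The 9:6:1 ratio has 16 parts, so with N = 2096 the expected counts are:
  disc-shaped: 2096 × 9/16 = 1179
  spherical: 2096 × 6/16 = 786
  elongated: 2096 × 1/16 = 131
χ² = Σ (O − E)² / E
  disc-shaped: (1074 − 1179)² / 1179 = 9.3511
  spherical: (889 − 786)² / 786 = 13.4975
  elongated: (133 − 131)² / 131 = 0.0305
χ² = 9.3511 + 13.4975 + 0.0305 = 22.8791 ≈ 22.879

22.879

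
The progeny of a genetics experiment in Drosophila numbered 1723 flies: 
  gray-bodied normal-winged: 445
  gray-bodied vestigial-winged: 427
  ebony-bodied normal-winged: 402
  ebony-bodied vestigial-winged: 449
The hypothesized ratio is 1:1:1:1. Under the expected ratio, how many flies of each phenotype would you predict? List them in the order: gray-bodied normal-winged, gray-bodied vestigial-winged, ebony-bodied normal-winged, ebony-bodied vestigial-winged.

430.75, 430.75, 430.75, 430.75

Total ratio parts = 4. Expected numbers out of 1723:
  gray-bodied normal-winged: 1723 × 1/4 = 430.75
  gray-bodied vestigial-winged: 1723 × 1/4 = 430.75
  ebony-bodied normal-winged: 1723 × 1/4 = 430.75
  ebony-bodied vestigial-winged: 1723 × 1/4 = 430.75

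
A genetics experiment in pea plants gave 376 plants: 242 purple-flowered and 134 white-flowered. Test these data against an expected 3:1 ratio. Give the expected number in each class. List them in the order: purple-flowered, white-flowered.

282, 94

Expected counts for N = 376 under a 3:1 ratio (total parts = 4):
  purple-flowered: 376 × 3/4 = 282
  white-flowered: 376 × 1/4 = 94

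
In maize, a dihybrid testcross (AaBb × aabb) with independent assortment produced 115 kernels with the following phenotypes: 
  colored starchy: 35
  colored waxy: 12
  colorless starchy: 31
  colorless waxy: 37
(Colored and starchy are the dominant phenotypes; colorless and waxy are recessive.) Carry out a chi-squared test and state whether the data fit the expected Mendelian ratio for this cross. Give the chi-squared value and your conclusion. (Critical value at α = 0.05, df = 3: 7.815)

A dihybrid testcross with independent assortment gives a 1:1:1:1 ratio.
Total ratio parts = 4. Expected numbers out of 115:
  colored starchy: 115 × 1/4 = 28.75
  colored waxy: 115 × 1/4 = 28.75
  colorless starchy: 115 × 1/4 = 28.75
  colorless waxy: 115 × 1/4 = 28.75
χ² = Σ (O − E)² / E
  colored starchy: (35 − 28.75)² / 28.75 = 1.3587
  colored waxy: (12 − 28.75)² / 28.75 = 9.7587
  colorless starchy: (31 − 28.75)² / 28.75 = 0.1761
  colorless waxy: (37 − 28.75)² / 28.75 = 2.3674
χ² = 1.3587 + 9.7587 + 0.1761 + 2.3674 = 13.6609 ≈ 13.661
Degrees of freedom = 4 − 1 = 3; critical value at α = 0.05 is 7.815.
Since 13.661 > 7.815, we reject the null hypothesis — the data do not fit the 1:1:1:1 ratio.

13.661; not consistent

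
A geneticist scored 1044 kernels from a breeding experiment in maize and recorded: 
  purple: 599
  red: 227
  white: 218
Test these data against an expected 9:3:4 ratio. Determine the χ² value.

Under the 9:3:4 hypothesis (Σ ratio = 16, N = 1044):
  purple: 1044 × 9/16 = 587.25
  red: 1044 × 3/16 = 195.75
  white: 1044 × 4/16 = 261
χ² = Σ (O − E)² / E
  purple: (599 − 587.25)² / 587.25 = 0.2351
  red: (227 − 195.75)² / 195.75 = 4.9888
  white: (218 − 261)² / 261 = 7.0843
χ² = 0.2351 + 4.9888 + 7.0843 = 12.3082 ≈ 12.308

12.308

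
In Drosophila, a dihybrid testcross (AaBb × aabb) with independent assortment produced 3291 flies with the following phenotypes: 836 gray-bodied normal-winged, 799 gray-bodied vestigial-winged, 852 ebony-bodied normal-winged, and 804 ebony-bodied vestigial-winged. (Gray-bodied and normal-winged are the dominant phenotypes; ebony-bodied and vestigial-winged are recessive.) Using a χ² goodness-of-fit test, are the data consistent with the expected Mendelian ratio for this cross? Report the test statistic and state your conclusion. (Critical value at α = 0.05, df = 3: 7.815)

2.366; consistent

A dihybrid testcross with independent assortment gives a 1:1:1:1 ratio.
Total ratio parts = 4. Expected numbers out of 3291:
  gray-bodied normal-winged: 3291 × 1/4 = 822.75
  gray-bodied vestigial-winged: 3291 × 1/4 = 822.75
  ebony-bodied normal-winged: 3291 × 1/4 = 822.75
  ebony-bodied vestigial-winged: 3291 × 1/4 = 822.75
χ² = Σ (O − E)² / E
  gray-bodied normal-winged: (836 − 822.75)² / 822.75 = 0.2134
  gray-bodied vestigial-winged: (799 − 822.75)² / 822.75 = 0.6856
  ebony-bodied normal-winged: (852 − 822.75)² / 822.75 = 1.0399
  ebony-bodied vestigial-winged: (804 − 822.75)² / 822.75 = 0.4273
χ² = 0.2134 + 0.6856 + 1.0399 + 0.4273 = 2.3662 ≈ 2.366
Degrees of freedom = 4 − 1 = 3; critical value at α = 0.05 is 7.815.
Since 2.366 < 7.815, we fail to reject the null hypothesis — the data are consistent with the 1:1:1:1 ratio.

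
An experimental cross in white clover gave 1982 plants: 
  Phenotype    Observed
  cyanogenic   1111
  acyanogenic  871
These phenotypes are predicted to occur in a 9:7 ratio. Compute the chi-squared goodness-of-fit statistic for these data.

0.031

Expected counts for N = 1982 under a 9:7 ratio (total parts = 16):
  cyanogenic: 1982 × 9/16 = 1114.875
  acyanogenic: 1982 × 7/16 = 867.125
χ² = Σ (O − E)² / E
  cyanogenic: (1111 − 1114.875)² / 1114.875 = 0.0135
  acyanogenic: (871 − 867.125)² / 867.125 = 0.0173
χ² = 0.0135 + 0.0173 = 0.0308 ≈ 0.031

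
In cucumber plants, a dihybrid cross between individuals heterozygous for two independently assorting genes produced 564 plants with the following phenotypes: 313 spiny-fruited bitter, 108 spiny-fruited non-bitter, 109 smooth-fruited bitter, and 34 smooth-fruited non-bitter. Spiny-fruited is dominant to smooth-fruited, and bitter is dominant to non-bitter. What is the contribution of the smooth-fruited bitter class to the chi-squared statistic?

0.100

A dihybrid F₂ with independent assortment and complete dominance at both loci gives a 9:3:3:1 phenotypic ratio.
The 9:3:3:1 ratio has 16 parts, so with N = 564 the expected counts are:
  spiny-fruited bitter: 564 × 9/16 = 317.25
  spiny-fruited non-bitter: 564 × 3/16 = 105.75
  smooth-fruited bitter: 564 × 3/16 = 105.75
  smooth-fruited non-bitter: 564 × 1/16 = 35.25
Contribution of smooth-fruited bitter: (109 − 105.75)² / 105.75 = 0.0999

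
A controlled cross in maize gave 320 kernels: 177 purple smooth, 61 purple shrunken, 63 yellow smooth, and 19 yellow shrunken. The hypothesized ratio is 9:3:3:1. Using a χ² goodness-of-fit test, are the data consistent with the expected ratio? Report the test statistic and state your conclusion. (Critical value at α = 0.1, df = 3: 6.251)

0.267; consistent

Under the 9:3:3:1 hypothesis (Σ ratio = 16, N = 320):
  purple smooth: 320 × 9/16 = 180
  purple shrunken: 320 × 3/16 = 60
  yellow smooth: 320 × 3/16 = 60
  yellow shrunken: 320 × 1/16 = 20
χ² = Σ (O − E)² / E
  purple smooth: (177 − 180)² / 180 = 0.0500
  purple shrunken: (61 − 60)² / 60 = 0.0167
  yellow smooth: (63 − 60)² / 60 = 0.1500
  yellow shrunken: (19 − 20)² / 20 = 0.0500
χ² = 0.0500 + 0.0167 + 0.1500 + 0.0500 = 0.2667 ≈ 0.267
Degrees of freedom = 4 − 1 = 3; critical value at α = 0.1 is 6.251.
Since 0.267 < 6.251, we fail to reject the null hypothesis — the data are consistent with the 9:3:3:1 ratio.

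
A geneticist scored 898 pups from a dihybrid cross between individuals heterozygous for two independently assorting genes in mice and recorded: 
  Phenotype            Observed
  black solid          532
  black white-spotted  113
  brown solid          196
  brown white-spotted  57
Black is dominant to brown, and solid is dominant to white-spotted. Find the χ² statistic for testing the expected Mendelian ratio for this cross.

24.188

A dihybrid F₂ with independent assortment and complete dominance at both loci gives a 9:3:3:1 phenotypic ratio.
Expected counts for N = 898 under a 9:3:3:1 ratio (total parts = 16):
  black solid: 898 × 9/16 = 505.125
  black white-spotted: 898 × 3/16 = 168.375
  brown solid: 898 × 3/16 = 168.375
  brown white-spotted: 898 × 1/16 = 56.125
χ² = Σ (O − E)² / E
  black solid: (532 − 505.125)² / 505.125 = 1.4299
  black white-spotted: (113 − 168.375)² / 168.375 = 18.2117
  brown solid: (196 − 168.375)² / 168.375 = 4.5324
  brown white-spotted: (57 − 56.125)² / 56.125 = 0.0136
χ² = 1.4299 + 18.2117 + 4.5324 + 0.0136 = 24.1876 ≈ 24.188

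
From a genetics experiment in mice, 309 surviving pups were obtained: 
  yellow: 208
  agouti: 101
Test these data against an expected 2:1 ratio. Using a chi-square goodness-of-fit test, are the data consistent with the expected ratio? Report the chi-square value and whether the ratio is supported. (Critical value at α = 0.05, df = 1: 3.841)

0.058; consistent

Under the 2:1 hypothesis (Σ ratio = 3, N = 309):
  yellow: 309 × 2/3 = 206
  agouti: 309 × 1/3 = 103
χ² = Σ (O − E)² / E
  yellow: (208 − 206)² / 206 = 0.0194
  agouti: (101 − 103)² / 103 = 0.0388
χ² = 0.0194 + 0.0388 = 0.0582 ≈ 0.058
Degrees of freedom = 2 − 1 = 1; critical value at α = 0.05 is 3.841.
Since 0.058 < 3.841, we fail to reject the null hypothesis — the data are consistent with the 2:1 ratio.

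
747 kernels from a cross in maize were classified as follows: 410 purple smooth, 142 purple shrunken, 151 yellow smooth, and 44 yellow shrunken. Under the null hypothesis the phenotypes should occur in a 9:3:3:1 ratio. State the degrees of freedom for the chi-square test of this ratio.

3

A goodness-of-fit test with 4 phenotype classes has df = 4 − 1 = 3.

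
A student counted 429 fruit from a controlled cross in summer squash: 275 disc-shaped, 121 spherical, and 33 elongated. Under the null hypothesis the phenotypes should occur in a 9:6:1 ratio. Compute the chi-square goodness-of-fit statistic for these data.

16.014

Total ratio parts = 16. Expected numbers out of 429:
  disc-shaped: 429 × 9/16 = 241.3125
  spherical: 429 × 6/16 = 160.875
  elongated: 429 × 1/16 = 26.8125
χ² = Σ (O − E)² / E
  disc-shaped: (275 − 241.3125)² / 241.3125 = 4.7028
  spherical: (121 − 160.875)² / 160.875 = 9.8835
  elongated: (33 − 26.8125)² / 26.8125 = 1.4279
χ² = 4.7028 + 9.8835 + 1.4279 = 16.0142 ≈ 16.014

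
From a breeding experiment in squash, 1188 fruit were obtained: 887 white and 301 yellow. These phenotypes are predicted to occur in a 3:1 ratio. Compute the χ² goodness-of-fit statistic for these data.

Total ratio parts = 4. Expected numbers out of 1188:
  white: 1188 × 3/4 = 891
  yellow: 1188 × 1/4 = 297
χ² = Σ (O − E)² / E
  white: (887 − 891)² / 891 = 0.0180
  yellow: (301 − 297)² / 297 = 0.0539
χ² = 0.0180 + 0.0539 = 0.0719 ≈ 0.072

0.072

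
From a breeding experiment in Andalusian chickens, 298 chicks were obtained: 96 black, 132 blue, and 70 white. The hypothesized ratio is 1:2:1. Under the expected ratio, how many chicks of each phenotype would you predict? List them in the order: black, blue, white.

Expected counts for N = 298 under a 1:2:1 ratio (total parts = 4):
  black: 298 × 1/4 = 74.5
  blue: 298 × 2/4 = 149
  white: 298 × 1/4 = 74.5

74.5, 149, 74.5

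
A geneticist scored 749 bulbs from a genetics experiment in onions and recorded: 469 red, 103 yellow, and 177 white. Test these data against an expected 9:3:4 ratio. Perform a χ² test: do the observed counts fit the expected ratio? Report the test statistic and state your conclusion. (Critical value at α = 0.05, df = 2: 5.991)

15.939; not consistent

Total ratio parts = 16. Expected numbers out of 749:
  red: 749 × 9/16 = 421.3125
  yellow: 749 × 3/16 = 140.4375
  white: 749 × 4/16 = 187.25
χ² = Σ (O − E)² / E
  red: (469 − 421.3125)² / 421.3125 = 5.3977
  yellow: (103 − 140.4375)² / 140.4375 = 9.9800
  white: (177 − 187.25)² / 187.25 = 0.5611
χ² = 5.3977 + 9.9800 + 0.5611 = 15.9388 ≈ 15.939
Degrees of freedom = 3 − 1 = 2; critical value at α = 0.05 is 5.991.
Since 15.939 > 5.991, we reject the null hypothesis — the data do not fit the 9:3:4 ratio.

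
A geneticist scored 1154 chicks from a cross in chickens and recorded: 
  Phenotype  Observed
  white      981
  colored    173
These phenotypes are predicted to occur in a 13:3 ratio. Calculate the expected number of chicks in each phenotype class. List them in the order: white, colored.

The 13:3 ratio has 16 parts, so with N = 1154 the expected counts are:
  white: 1154 × 13/16 = 937.625
  colored: 1154 × 3/16 = 216.375

937.625, 216.375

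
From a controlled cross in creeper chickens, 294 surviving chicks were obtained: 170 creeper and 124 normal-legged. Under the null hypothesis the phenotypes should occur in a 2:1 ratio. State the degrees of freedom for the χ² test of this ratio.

1

A goodness-of-fit test with 2 phenotype classes has df = 2 − 1 = 1.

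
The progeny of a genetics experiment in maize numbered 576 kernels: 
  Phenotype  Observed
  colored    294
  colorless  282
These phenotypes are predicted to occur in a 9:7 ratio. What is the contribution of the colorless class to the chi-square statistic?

Total ratio parts = 16. Expected numbers out of 576:
  colored: 576 × 9/16 = 324
  colorless: 576 × 7/16 = 252
Contribution of colorless: (282 − 252)² / 252 = 3.5714

3.571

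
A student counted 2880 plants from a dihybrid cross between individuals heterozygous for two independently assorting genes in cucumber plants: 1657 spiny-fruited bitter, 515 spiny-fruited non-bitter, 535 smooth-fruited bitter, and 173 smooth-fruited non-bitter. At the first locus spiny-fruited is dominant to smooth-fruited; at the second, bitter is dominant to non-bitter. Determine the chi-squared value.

2.321

A dihybrid F₂ with independent assortment and complete dominance at both loci gives a 9:3:3:1 phenotypic ratio.
The 9:3:3:1 ratio has 16 parts, so with N = 2880 the expected counts are:
  spiny-fruited bitter: 2880 × 9/16 = 1620
  spiny-fruited non-bitter: 2880 × 3/16 = 540
  smooth-fruited bitter: 2880 × 3/16 = 540
  smooth-fruited non-bitter: 2880 × 1/16 = 180
χ² = Σ (O − E)² / E
  spiny-fruited bitter: (1657 − 1620)² / 1620 = 0.8451
  spiny-fruited non-bitter: (515 − 540)² / 540 = 1.1574
  smooth-fruited bitter: (535 − 540)² / 540 = 0.0463
  smooth-fruited non-bitter: (173 − 180)² / 180 = 0.2722
χ² = 0.8451 + 1.1574 + 0.0463 + 0.2722 = 2.321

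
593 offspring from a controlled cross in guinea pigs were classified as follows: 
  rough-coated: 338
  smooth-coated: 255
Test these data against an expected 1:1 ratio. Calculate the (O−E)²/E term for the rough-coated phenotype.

5.809

Under the 1:1 hypothesis (Σ ratio = 2, N = 593):
  rough-coated: 593 × 1/2 = 296.5
  smooth-coated: 593 × 1/2 = 296.5
Contribution of rough-coated: (338 − 296.5)² / 296.5 = 5.8086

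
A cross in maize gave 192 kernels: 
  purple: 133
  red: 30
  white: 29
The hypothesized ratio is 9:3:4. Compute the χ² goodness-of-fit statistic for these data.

14.308

The 9:3:4 ratio has 16 parts, so with N = 192 the expected counts are:
  purple: 192 × 9/16 = 108
  red: 192 × 3/16 = 36
  white: 192 × 4/16 = 48
χ² = Σ (O − E)² / E
  purple: (133 − 108)² / 108 = 5.7870
  red: (30 − 36)² / 36 = 1.0000
  white: (29 − 48)² / 48 = 7.5208
χ² = 5.7870 + 1.0000 + 7.5208 = 14.3078 ≈ 14.308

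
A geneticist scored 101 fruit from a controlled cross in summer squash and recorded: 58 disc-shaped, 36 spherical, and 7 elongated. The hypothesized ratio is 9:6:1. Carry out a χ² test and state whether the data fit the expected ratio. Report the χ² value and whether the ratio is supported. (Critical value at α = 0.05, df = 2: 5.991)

0.193; consistent

The 9:6:1 ratio has 16 parts, so with N = 101 the expected counts are:
  disc-shaped: 101 × 9/16 = 56.8125
  spherical: 101 × 6/16 = 37.875
  elongated: 101 × 1/16 = 6.3125
χ² = Σ (O − E)² / E
  disc-shaped: (58 − 56.8125)² / 56.8125 = 0.0248
  spherical: (36 − 37.875)² / 37.875 = 0.0928
  elongated: (7 − 6.3125)² / 6.3125 = 0.0749
χ² = 0.0248 + 0.0928 + 0.0749 = 0.1925 ≈ 0.193
Degrees of freedom = 3 − 1 = 2; critical value at α = 0.05 is 5.991.
Since 0.193 < 5.991, we fail to reject the null hypothesis — the data are consistent with the 9:6:1 ratio.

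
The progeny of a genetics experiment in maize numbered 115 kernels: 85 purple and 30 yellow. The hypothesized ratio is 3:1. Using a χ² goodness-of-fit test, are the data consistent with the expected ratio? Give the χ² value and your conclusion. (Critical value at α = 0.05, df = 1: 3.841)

0.072; consistent

Total ratio parts = 4. Expected numbers out of 115:
  purple: 115 × 3/4 = 86.25
  yellow: 115 × 1/4 = 28.75
χ² = Σ (O − E)² / E
  purple: (85 − 86.25)² / 86.25 = 0.0181
  yellow: (30 − 28.75)² / 28.75 = 0.0543
χ² = 0.0181 + 0.0543 = 0.0724 ≈ 0.072
Degrees of freedom = 2 − 1 = 1; critical value at α = 0.05 is 3.841.
Since 0.072 < 3.841, we fail to reject the null hypothesis — the data are consistent with the 3:1 ratio.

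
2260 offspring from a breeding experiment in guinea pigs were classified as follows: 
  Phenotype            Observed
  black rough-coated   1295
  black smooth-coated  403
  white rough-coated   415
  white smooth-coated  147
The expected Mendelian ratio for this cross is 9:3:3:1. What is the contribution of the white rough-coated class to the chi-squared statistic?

0.181

The 9:3:3:1 ratio has 16 parts, so with N = 2260 the expected counts are:
  black rough-coated: 2260 × 9/16 = 1271.25
  black smooth-coated: 2260 × 3/16 = 423.75
  white rough-coated: 2260 × 3/16 = 423.75
  white smooth-coated: 2260 × 1/16 = 141.25
Contribution of white rough-coated: (415 − 423.75)² / 423.75 = 0.1807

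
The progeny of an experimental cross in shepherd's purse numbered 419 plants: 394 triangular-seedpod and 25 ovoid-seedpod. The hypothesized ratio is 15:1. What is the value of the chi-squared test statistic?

0.057

The 15:1 ratio has 16 parts, so with N = 419 the expected counts are:
  triangular-seedpod: 419 × 15/16 = 392.8125
  ovoid-seedpod: 419 × 1/16 = 26.1875
χ² = Σ (O − E)² / E
  triangular-seedpod: (394 − 392.8125)² / 392.8125 = 0.0036
  ovoid-seedpod: (25 − 26.1875)² / 26.1875 = 0.0538
χ² = 0.0036 + 0.0538 = 0.0574 ≈ 0.057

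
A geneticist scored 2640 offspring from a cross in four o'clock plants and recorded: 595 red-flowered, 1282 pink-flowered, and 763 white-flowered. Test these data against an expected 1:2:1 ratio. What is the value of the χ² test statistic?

Under the 1:2:1 hypothesis (Σ ratio = 4, N = 2640):
  red-flowered: 2640 × 1/4 = 660
  pink-flowered: 2640 × 2/4 = 1320
  white-flowered: 2640 × 1/4 = 660
χ² = Σ (O − E)² / E
  red-flowered: (595 − 660)² / 660 = 6.4015
  pink-flowered: (1282 − 1320)² / 1320 = 1.0939
  white-flowered: (763 − 660)² / 660 = 16.0742
χ² = 6.4015 + 1.0939 + 16.0742 = 23.5696 ≈ 23.570

23.570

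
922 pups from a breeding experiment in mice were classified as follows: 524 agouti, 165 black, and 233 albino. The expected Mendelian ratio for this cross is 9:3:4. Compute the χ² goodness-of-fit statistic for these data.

0.442

The 9:3:4 ratio has 16 parts, so with N = 922 the expected counts are:
  agouti: 922 × 9/16 = 518.625
  black: 922 × 3/16 = 172.875
  albino: 922 × 4/16 = 230.5
χ² = Σ (O − E)² / E
  agouti: (524 − 518.625)² / 518.625 = 0.0557
  black: (165 − 172.875)² / 172.875 = 0.3587
  albino: (233 − 230.5)² / 230.5 = 0.0271
χ² = 0.0557 + 0.3587 + 0.0271 = 0.4415 ≈ 0.442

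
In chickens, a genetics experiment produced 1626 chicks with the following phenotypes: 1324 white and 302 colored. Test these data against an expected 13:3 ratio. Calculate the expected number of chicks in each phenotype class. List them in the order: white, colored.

The 13:3 ratio has 16 parts, so with N = 1626 the expected counts are:
  white: 1626 × 13/16 = 1321.125
  colored: 1626 × 3/16 = 304.875

1321.125, 304.875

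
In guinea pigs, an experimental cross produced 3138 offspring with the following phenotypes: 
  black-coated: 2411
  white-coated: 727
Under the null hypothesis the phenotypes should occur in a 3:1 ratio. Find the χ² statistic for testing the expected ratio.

5.619

The 3:1 ratio has 4 parts, so with N = 3138 the expected counts are:
  black-coated: 3138 × 3/4 = 2353.5
  white-coated: 3138 × 1/4 = 784.5
χ² = Σ (O − E)² / E
  black-coated: (2411 − 2353.5)² / 2353.5 = 1.4048
  white-coated: (727 − 784.5)² / 784.5 = 4.2145
χ² = 1.4048 + 4.2145 = 5.6193 ≈ 5.619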